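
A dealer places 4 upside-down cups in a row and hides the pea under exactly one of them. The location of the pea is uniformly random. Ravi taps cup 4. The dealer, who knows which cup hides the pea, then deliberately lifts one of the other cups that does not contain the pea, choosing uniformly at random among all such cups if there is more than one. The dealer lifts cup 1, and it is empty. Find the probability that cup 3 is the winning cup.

3/8

Consider each possible location of the pea in turn.
If it is under cup 1 (prior 1/4): the dealer opened cup 1, so this case is ruled out; weight (1/4)·0 = 0.
If it is under either of cups 2 and 3 (prior 1/4 each): the dealer has 2 equally likely choices, so probability 1/2; weight (1/4)·(1/2) = 1/8 each.
If it is under cup 4 (prior 1/4): the dealer has 3 equally likely choices, so probability 1/3; weight (1/4)·(1/3) = 1/12.
The weights sum to 1/3.
So P(the pea under cup 3 | the dealer opened cup 1) = (1/8) / (1/3) = 3/8.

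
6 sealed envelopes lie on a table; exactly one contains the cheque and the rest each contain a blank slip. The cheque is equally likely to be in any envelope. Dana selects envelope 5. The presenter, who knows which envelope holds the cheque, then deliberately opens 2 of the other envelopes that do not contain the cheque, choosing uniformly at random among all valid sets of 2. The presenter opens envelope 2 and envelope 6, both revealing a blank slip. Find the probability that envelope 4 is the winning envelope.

5/18

Condition on the true location of the cheque.
If it is in any of envelopes 1, 3, and 4 (prior 1/6 each): the presenter has 6 equally likely choices, so probability 1/6; weight (1/6)·(1/6) = 1/36 each.
If it is in either of envelopes 2 and 6 (prior 1/6 each): that envelope was opened and seen not to hold the prize — ruled out; weight (1/6)·0 = 0 each.
If it is in envelope 5 (prior 1/6): the presenter has 10 equally likely choices, so probability 1/10; weight (1/6)·(1/10) = 1/60.
The weights sum to 1/10.
So P(the cheque in envelope 4 | the presenter opened envelope 2 and envelope 6) = (1/36) / (1/10) = 5/18.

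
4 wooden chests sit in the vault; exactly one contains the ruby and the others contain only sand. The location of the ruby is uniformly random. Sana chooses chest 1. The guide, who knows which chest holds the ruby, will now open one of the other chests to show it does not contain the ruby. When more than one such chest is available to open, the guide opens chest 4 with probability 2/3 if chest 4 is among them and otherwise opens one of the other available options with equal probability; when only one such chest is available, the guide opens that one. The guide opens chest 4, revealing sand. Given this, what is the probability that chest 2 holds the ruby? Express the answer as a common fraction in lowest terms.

1/3

Apply Bayes' rule, conditioning on where the ruby actually is.
If it is in any of chests 1, 2, and 3 (prior 1/4 each): chest 4 is available, opened with probability 2/3; weight (1/4)·(2/3) = 1/6 each.
If it is in chest 4 (prior 1/4): the guide opened chest 4, so this case is ruled out; weight (1/4)·0 = 0.
The weights sum to 1/2.
So P(the ruby in chest 2 | the guide opened chest 4) = (1/6) / (1/2) = 1/3.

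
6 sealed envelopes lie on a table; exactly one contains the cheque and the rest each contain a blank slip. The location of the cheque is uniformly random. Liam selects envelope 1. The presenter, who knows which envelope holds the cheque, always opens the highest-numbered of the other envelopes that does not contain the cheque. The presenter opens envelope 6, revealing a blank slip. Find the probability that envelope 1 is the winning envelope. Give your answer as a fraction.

Consider each possible location of the cheque in turn.
If it is in any of envelopes 1, 2, 3, 4, and 5 (prior 1/6 each): envelope 6 is the highest-numbered option available, probability 1; weight (1/6)·1 = 1/6 each.
If it is in envelope 6 (prior 1/6): the presenter opened envelope 6, so this case is ruled out; weight (1/6)·0 = 0.
The weights sum to 5/6.
So P(the cheque in envelope 1 | the presenter opened envelope 6) = (1/6) / (5/6) = 1/5.

1/5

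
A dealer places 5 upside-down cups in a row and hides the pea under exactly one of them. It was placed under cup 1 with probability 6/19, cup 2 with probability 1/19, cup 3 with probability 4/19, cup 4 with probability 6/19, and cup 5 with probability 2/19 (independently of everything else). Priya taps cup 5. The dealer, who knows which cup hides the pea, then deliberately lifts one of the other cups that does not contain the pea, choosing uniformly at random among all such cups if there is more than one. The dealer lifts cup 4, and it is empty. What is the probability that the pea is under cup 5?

3/25

Consider each possible location of the pea in turn.
If it is under cup 1 (prior 6/19): the dealer has 3 equally likely choices, so probability 1/3; weight (6/19)·(1/3) = 2/19.
If it is under cup 2 (prior 1/19): the dealer has 3 equally likely choices, so probability 1/3; weight (1/19)·(1/3) = 1/57.
If it is under cup 3 (prior 4/19): the dealer has 3 equally likely choices, so probability 1/3; weight (4/19)·(1/3) = 4/57.
If it is under cup 4 (prior 6/19): the dealer opened cup 4, so this case is ruled out; weight (6/19)·0 = 0.
If it is under cup 5 (prior 2/19): the dealer has 4 equally likely choices, so probability 1/4; weight (2/19)·(1/4) = 1/38.
The weights sum to 25/114.
So P(the pea under cup 5 | the dealer opened cup 4) = (1/38) / (25/114) = 3/25.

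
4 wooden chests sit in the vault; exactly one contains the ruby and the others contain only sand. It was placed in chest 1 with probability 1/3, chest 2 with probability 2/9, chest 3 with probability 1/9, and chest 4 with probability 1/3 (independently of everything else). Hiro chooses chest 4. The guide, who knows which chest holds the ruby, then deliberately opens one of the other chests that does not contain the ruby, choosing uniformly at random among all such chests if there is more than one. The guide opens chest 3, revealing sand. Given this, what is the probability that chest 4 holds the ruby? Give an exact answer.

2/7

Condition on the true location of the ruby.
If it is in chest 1 (prior 1/3): the guide has 2 equally likely choices, so probability 1/2; weight (1/3)·(1/2) = 1/6.
If it is in chest 2 (prior 2/9): the guide has 2 equally likely choices, so probability 1/2; weight (2/9)·(1/2) = 1/9.
If it is in chest 3 (prior 1/9): the guide opened chest 3, so this case is ruled out; weight (1/9)·0 = 0.
If it is in chest 4 (prior 1/3): the guide has 3 equally likely choices, so probability 1/3; weight (1/3)·(1/3) = 1/9.
The weights sum to 7/18.
So P(the ruby in chest 4 | the guide opened chest 3) = (1/9) / (7/18) = 2/7.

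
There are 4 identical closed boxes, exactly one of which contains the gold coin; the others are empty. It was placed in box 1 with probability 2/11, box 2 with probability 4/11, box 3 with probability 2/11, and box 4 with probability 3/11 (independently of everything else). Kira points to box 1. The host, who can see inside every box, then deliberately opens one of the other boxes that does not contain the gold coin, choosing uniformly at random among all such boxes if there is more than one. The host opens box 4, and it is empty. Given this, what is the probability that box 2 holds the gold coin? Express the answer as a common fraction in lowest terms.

6/11

Condition on the true location of the gold coin.
If it is in box 1 (prior 2/11): the host has 3 equally likely choices, so probability 1/3; weight (2/11)·(1/3) = 2/33.
If it is in box 2 (prior 4/11): the host has 2 equally likely choices, so probability 1/2; weight (4/11)·(1/2) = 2/11.
If it is in box 3 (prior 2/11): the host has 2 equally likely choices, so probability 1/2; weight (2/11)·(1/2) = 1/11.
If it is in box 4 (prior 3/11): the host opened box 4, so this case is ruled out; weight (3/11)·0 = 0.
The weights sum to 1/3.
So P(the gold coin in box 2 | the host opened box 4) = (2/11) / (1/3) = 6/11.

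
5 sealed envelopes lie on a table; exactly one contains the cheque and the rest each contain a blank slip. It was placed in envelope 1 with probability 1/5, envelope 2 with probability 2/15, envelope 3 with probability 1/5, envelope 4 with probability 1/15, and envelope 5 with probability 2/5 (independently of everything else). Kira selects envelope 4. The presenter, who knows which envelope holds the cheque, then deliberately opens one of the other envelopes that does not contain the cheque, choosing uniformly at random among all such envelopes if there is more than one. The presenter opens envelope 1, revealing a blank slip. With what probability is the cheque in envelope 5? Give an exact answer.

Apply Bayes' rule, conditioning on where the cheque actually is.
If it is in envelope 1 (prior 1/5): the presenter opened envelope 1, so this case is ruled out; weight (1/5)·0 = 0.
If it is in envelope 2 (prior 2/15): the presenter has 3 equally likely choices, so probability 1/3; weight (2/15)·(1/3) = 2/45.
If it is in envelope 3 (prior 1/5): the presenter has 3 equally likely choices, so probability 1/3; weight (1/5)·(1/3) = 1/15.
If it is in envelope 4 (prior 1/15): the presenter has 4 equally likely choices, so probability 1/4; weight (1/15)·(1/4) = 1/60.
If it is in envelope 5 (prior 2/5): the presenter has 3 equally likely choices, so probability 1/3; weight (2/5)·(1/3) = 2/15.
The weights sum to 47/180.
So P(the cheque in envelope 5 | the presenter opened envelope 1) = (2/15) / (47/180) = 24/47.

24/47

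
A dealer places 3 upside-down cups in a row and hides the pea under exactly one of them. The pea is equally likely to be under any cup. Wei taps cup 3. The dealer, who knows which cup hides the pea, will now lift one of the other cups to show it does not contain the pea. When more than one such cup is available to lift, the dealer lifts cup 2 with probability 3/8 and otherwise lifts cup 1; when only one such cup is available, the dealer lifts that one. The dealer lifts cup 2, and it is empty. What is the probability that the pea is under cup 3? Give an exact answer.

Condition on the true location of the pea.
If it is under cup 1 (prior 1/3): only cup 2 is available, probability 1; weight (1/3)·1 = 1/3.
If it is under cup 2 (prior 1/3): the dealer opened cup 2, so this case is ruled out; weight (1/3)·0 = 0.
If it is under cup 3 (prior 1/3): cup 2 is available, opened with probability 3/8; weight (1/3)·(3/8) = 1/8.
The weights sum to 11/24.
So P(the pea under cup 3 | the dealer opened cup 2) = (1/8) / (11/24) = 3/11.

3/11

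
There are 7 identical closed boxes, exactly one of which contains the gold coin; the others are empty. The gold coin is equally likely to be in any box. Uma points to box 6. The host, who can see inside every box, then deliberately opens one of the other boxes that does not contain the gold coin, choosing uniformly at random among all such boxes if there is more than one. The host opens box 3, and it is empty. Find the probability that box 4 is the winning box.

Condition on the true location of the gold coin.
If it is in any of boxes 1, 2, 4, 5, and 7 (prior 1/7 each): the host has 5 equally likely choices, so probability 1/5; weight (1/7)·(1/5) = 1/35 each.
If it is in box 3 (prior 1/7): the host opened box 3, so this case is ruled out; weight (1/7)·0 = 0.
If it is in box 6 (prior 1/7): the host has 6 equally likely choices, so probability 1/6; weight (1/7)·(1/6) = 1/42.
The weights sum to 1/6.
So P(the gold coin in box 4 | the host opened box 3) = (1/35) / (1/6) = 6/35.

6/35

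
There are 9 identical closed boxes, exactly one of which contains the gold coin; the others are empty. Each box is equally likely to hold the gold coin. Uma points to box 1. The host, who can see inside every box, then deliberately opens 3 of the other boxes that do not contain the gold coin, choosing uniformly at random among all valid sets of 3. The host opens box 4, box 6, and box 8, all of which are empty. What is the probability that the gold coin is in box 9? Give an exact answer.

8/45

Condition on the true location of the gold coin.
If it is in box 1 (prior 1/9): the host has 56 equally likely choices, so probability 1/56; weight (1/9)·(1/56) = 1/504.
If it is in any of boxes 2, 3, 5, 7, and 9 (prior 1/9 each): the host has 35 equally likely choices, so probability 1/35; weight (1/9)·(1/35) = 1/315 each.
If it is in any of boxes 4, 6, and 8 (prior 1/9 each): that box was opened and seen not to hold the prize — ruled out; weight (1/9)·0 = 0 each.
The weights sum to 1/56.
So P(the gold coin in box 9 | the host opened box 4, box 6, and box 8) = (1/315) / (1/56) = 8/45.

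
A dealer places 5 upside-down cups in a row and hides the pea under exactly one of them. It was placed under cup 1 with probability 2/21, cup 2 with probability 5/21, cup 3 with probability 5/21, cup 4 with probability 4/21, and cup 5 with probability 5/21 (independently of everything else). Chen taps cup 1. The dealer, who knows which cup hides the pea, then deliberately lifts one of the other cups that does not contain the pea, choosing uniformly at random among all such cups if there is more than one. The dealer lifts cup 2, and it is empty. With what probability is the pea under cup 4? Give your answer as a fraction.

8/31

Condition on the true location of the pea.
If it is under cup 1 (prior 2/21): the dealer has 4 equally likely choices, so probability 1/4; weight (2/21)·(1/4) = 1/42.
If it is under cup 2 (prior 5/21): the dealer opened cup 2, so this case is ruled out; weight (5/21)·0 = 0.
If it is under either of cups 3 and 5 (prior 5/21 each): the dealer has 3 equally likely choices, so probability 1/3; weight (5/21)·(1/3) = 5/63 each.
If it is under cup 4 (prior 4/21): the dealer has 3 equally likely choices, so probability 1/3; weight (4/21)·(1/3) = 4/63.
The weights sum to 31/126.
So P(the pea under cup 4 | the dealer opened cup 2) = (4/63) / (31/126) = 8/31.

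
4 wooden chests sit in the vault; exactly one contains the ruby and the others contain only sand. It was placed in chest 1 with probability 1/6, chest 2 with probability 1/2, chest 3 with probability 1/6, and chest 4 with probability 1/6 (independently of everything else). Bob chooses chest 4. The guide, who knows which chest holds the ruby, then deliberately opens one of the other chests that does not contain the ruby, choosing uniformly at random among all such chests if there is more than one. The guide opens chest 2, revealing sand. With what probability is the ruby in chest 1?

Consider each possible location of the ruby in turn.
If it is in either of chests 1 and 3 (prior 1/6 each): the guide has 2 equally likely choices, so probability 1/2; weight (1/6)·(1/2) = 1/12 each.
If it is in chest 2 (prior 1/2): the guide opened chest 2, so this case is ruled out; weight (1/2)·0 = 0.
If it is in chest 4 (prior 1/6): the guide has 3 equally likely choices, so probability 1/3; weight (1/6)·(1/3) = 1/18.
The weights sum to 2/9.
So P(the ruby in chest 1 | the guide opened chest 2) = (1/12) / (2/9) = 3/8.

3/8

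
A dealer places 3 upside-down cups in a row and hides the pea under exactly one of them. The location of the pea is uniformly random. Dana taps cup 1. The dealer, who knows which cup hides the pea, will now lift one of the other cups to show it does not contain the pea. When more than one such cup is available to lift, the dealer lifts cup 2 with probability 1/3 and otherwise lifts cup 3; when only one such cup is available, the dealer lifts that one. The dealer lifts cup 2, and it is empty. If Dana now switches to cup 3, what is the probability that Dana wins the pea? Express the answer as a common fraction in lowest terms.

3/4

Apply Bayes' rule, conditioning on where the pea actually is.
If it is under cup 1 (prior 1/3): cup 2 is available, opened with probability 1/3; weight (1/3)·(1/3) = 1/9.
If it is under cup 2 (prior 1/3): the dealer opened cup 2, so this case is ruled out; weight (1/3)·0 = 0.
If it is under cup 3 (prior 1/3): only cup 2 is available, probability 1; weight (1/3)·1 = 1/3.
The weights sum to 4/9.
So P(the pea under cup 3 | the dealer opened cup 2) = (1/3) / (4/9) = 3/4.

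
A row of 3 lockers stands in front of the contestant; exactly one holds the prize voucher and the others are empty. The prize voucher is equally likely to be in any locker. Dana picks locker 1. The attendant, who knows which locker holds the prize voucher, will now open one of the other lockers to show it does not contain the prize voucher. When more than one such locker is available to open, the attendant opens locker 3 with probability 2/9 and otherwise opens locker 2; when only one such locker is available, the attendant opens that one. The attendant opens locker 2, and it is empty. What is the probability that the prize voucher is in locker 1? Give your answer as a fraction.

7/16

Condition on the true location of the prize voucher.
If it is in locker 1 (prior 1/3): locker 3 is available but not opened, probability 7/9; weight (1/3)·(7/9) = 7/27.
If it is in locker 2 (prior 1/3): the attendant opened locker 2, so this case is ruled out; weight (1/3)·0 = 0.
If it is in locker 3 (prior 1/3): only locker 2 is available, probability 1; weight (1/3)·1 = 1/3.
The weights sum to 16/27.
So P(the prize voucher in locker 1 | the attendant opened locker 2) = (7/27) / (16/27) = 7/16.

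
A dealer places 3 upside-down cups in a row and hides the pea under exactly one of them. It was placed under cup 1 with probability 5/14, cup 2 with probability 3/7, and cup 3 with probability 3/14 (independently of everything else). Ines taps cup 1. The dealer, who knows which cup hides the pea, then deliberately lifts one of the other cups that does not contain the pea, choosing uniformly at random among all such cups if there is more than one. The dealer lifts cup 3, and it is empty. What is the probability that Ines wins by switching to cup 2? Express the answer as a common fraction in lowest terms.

12/17

Consider each possible location of the pea in turn.
If it is under cup 1 (prior 5/14): the dealer has 2 equally likely choices, so probability 1/2; weight (5/14)·(1/2) = 5/28.
If it is under cup 2 (prior 3/7): the dealer has no choice, probability 1; weight (3/7)·1 = 3/7.
If it is under cup 3 (prior 3/14): the dealer opened cup 3, so this case is ruled out; weight (3/14)·0 = 0.
The weights sum to 17/28.
So P(the pea under cup 2 | the dealer opened cup 3) = (3/7) / (17/28) = 12/17.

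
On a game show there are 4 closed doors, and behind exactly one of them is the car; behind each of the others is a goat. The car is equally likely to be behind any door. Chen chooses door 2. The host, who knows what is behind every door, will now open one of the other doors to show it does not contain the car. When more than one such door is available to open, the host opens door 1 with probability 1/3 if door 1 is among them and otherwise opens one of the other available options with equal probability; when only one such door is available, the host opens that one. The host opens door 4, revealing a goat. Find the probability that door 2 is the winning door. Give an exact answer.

2/9

Consider each possible location of the car in turn.
If it is behind door 1 (prior 1/4): door 1 holds the prize so is unavailable; the host chooses uniformly among the 2 others, probability 1/2; weight (1/4)·(1/2) = 1/8.
If it is behind door 2 (prior 1/4): door 1 is available but not opened; door 4 gets probability (1 − 1/3)/2 = 1/3; weight (1/4)·(1/3) = 1/12.
If it is behind door 3 (prior 1/4): door 1 is available but not opened, probability 2/3; weight (1/4)·(2/3) = 1/6.
If it is behind door 4 (prior 1/4): the host opened door 4, so this case is ruled out; weight (1/4)·0 = 0.
The weights sum to 3/8.
So P(the car behind door 2 | the host opened door 4) = (1/12) / (3/8) = 2/9.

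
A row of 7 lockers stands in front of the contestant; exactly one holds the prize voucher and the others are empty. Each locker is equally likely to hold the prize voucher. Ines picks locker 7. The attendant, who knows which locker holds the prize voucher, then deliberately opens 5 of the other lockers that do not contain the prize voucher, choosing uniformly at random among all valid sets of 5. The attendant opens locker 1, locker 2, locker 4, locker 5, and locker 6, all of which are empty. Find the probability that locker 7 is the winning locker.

1/7

Condition on the true location of the prize voucher.
If it is in any of lockers 1, 2, 4, 5, and 6 (prior 1/7 each): that locker was opened and seen not to hold the prize — ruled out; weight (1/7)·0 = 0 each.
If it is in locker 3 (prior 1/7): the attendant has no choice, probability 1; weight (1/7)·1 = 1/7.
If it is in locker 7 (prior 1/7): the attendant has 6 equally likely choices, so probability 1/6; weight (1/7)·(1/6) = 1/42.
The weights sum to 1/6.
So P(the prize voucher in locker 7 | the attendant opened locker 1, locker 2, locker 4, locker 5, and locker 6) = (1/42) / (1/6) = 1/7.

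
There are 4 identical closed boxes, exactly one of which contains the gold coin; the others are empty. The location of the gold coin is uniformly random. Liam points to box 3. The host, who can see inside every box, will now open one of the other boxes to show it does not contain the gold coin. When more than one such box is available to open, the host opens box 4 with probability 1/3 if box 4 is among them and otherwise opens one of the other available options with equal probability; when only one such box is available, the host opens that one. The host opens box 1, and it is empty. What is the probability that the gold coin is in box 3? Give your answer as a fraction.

Apply Bayes' rule, conditioning on where the gold coin actually is.
If it is in box 1 (prior 1/4): the host opened box 1, so this case is ruled out; weight (1/4)·0 = 0.
If it is in box 2 (prior 1/4): box 4 is available but not opened, probability 2/3; weight (1/4)·(2/3) = 1/6.
If it is in box 3 (prior 1/4): box 4 is available but not opened; box 1 gets probability (1 − 1/3)/2 = 1/3; weight (1/4)·(1/3) = 1/12.
If it is in box 4 (prior 1/4): box 4 holds the prize so is unavailable; the host chooses uniformly among the 2 others, probability 1/2; weight (1/4)·(1/2) = 1/8.
The weights sum to 3/8.
So P(the gold coin in box 3 | the host opened box 1) = (1/12) / (3/8) = 2/9.

2/9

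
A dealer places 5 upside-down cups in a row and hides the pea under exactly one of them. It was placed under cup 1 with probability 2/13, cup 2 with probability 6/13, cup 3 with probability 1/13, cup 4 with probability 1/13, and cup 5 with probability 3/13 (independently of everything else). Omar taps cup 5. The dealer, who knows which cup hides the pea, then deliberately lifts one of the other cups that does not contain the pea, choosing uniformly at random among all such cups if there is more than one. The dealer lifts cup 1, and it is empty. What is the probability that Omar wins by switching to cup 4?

Apply Bayes' rule, conditioning on where the pea actually is.
If it is under cup 1 (prior 2/13): the dealer opened cup 1, so this case is ruled out; weight (2/13)·0 = 0.
If it is under cup 2 (prior 6/13): the dealer has 3 equally likely choices, so probability 1/3; weight (6/13)·(1/3) = 2/13.
If it is under either of cups 3 and 4 (prior 1/13 each): the dealer has 3 equally likely choices, so probability 1/3; weight (1/13)·(1/3) = 1/39 each.
If it is under cup 5 (prior 3/13): the dealer has 4 equally likely choices, so probability 1/4; weight (3/13)·(1/4) = 3/52.
The weights sum to 41/156.
So P(the pea under cup 4 | the dealer opened cup 1) = (1/39) / (41/156) = 4/41.

4/41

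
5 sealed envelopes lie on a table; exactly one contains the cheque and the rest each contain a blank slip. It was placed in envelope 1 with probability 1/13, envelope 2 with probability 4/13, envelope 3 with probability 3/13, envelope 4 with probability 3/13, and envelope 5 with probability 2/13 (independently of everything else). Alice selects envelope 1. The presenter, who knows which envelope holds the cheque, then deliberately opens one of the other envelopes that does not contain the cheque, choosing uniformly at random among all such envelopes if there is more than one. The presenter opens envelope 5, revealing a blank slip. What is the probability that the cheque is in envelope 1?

Consider each possible location of the cheque in turn.
If it is in envelope 1 (prior 1/13): the presenter has 4 equally likely choices, so probability 1/4; weight (1/13)·(1/4) = 1/52.
If it is in envelope 2 (prior 4/13): the presenter has 3 equally likely choices, so probability 1/3; weight (4/13)·(1/3) = 4/39.
If it is in either of envelopes 3 and 4 (prior 3/13 each): the presenter has 3 equally likely choices, so probability 1/3; weight (3/13)·(1/3) = 1/13 each.
If it is in envelope 5 (prior 2/13): the presenter opened envelope 5, so this case is ruled out; weight (2/13)·0 = 0.
The weights sum to 43/156.
So P(the cheque in envelope 1 | the presenter opened envelope 5) = (1/52) / (43/156) = 3/43.

3/43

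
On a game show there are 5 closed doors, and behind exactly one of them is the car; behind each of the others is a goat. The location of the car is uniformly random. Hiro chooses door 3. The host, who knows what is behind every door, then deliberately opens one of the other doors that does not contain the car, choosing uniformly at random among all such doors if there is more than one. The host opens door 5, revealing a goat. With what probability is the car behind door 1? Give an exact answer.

4/15

Condition on the true location of the car.
If it is behind any of doors 1, 2, and 4 (prior 1/5 each): the host has 3 equally likely choices, so probability 1/3; weight (1/5)·(1/3) = 1/15 each.
If it is behind door 3 (prior 1/5): the host has 4 equally likely choices, so probability 1/4; weight (1/5)·(1/4) = 1/20.
If it is behind door 5 (prior 1/5): the host opened door 5, so this case is ruled out; weight (1/5)·0 = 0.
The weights sum to 1/4.
So P(the car behind door 1 | the host opened door 5) = (1/15) / (1/4) = 4/15.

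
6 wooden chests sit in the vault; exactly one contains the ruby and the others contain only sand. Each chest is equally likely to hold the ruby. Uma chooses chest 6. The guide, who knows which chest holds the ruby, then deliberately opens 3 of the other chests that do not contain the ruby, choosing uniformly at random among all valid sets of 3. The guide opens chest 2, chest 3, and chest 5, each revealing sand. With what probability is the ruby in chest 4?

Apply Bayes' rule, conditioning on where the ruby actually is.
If it is in either of chests 1 and 4 (prior 1/6 each): the guide has 4 equally likely choices, so probability 1/4; weight (1/6)·(1/4) = 1/24 each.
If it is in any of chests 2, 3, and 5 (prior 1/6 each): that chest was opened and seen not to hold the prize — ruled out; weight (1/6)·0 = 0 each.
If it is in chest 6 (prior 1/6): the guide has 10 equally likely choices, so probability 1/10; weight (1/6)·(1/10) = 1/60.
The weights sum to 1/10.
So P(the ruby in chest 4 | the guide opened chest 2, chest 3, and chest 5) = (1/24) / (1/10) = 5/12.

5/12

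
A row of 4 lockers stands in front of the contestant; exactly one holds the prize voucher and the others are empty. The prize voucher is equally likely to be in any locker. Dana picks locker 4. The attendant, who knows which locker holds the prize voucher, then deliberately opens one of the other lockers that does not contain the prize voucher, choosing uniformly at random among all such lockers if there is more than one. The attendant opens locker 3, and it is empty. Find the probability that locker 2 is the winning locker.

3/8

Condition on the true location of the prize voucher.
If it is in either of lockers 1 and 2 (prior 1/4 each): the attendant has 2 equally likely choices, so probability 1/2; weight (1/4)·(1/2) = 1/8 each.
If it is in locker 3 (prior 1/4): the attendant opened locker 3, so this case is ruled out; weight (1/4)·0 = 0.
If it is in locker 4 (prior 1/4): the attendant has 3 equally likely choices, so probability 1/3; weight (1/4)·(1/3) = 1/12.
The weights sum to 1/3.
So P(the prize voucher in locker 2 | the attendant opened locker 3) = (1/8) / (1/3) = 3/8.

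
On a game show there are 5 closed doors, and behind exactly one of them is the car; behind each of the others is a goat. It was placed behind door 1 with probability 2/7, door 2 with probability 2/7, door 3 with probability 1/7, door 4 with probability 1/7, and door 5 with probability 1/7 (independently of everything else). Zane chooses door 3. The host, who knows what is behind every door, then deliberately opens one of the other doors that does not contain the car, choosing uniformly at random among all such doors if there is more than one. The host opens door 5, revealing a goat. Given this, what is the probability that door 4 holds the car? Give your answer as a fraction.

Apply Bayes' rule, conditioning on where the car actually is.
If it is behind either of doors 1 and 2 (prior 2/7 each): the host has 3 equally likely choices, so probability 1/3; weight (2/7)·(1/3) = 2/21 each.
If it is behind door 3 (prior 1/7): the host has 4 equally likely choices, so probability 1/4; weight (1/7)·(1/4) = 1/28.
If it is behind door 4 (prior 1/7): the host has 3 equally likely choices, so probability 1/3; weight (1/7)·(1/3) = 1/21.
If it is behind door 5 (prior 1/7): the host opened door 5, so this case is ruled out; weight (1/7)·0 = 0.
The weights sum to 23/84.
So P(the car behind door 4 | the host opened door 5) = (1/21) / (23/84) = 4/23.

4/23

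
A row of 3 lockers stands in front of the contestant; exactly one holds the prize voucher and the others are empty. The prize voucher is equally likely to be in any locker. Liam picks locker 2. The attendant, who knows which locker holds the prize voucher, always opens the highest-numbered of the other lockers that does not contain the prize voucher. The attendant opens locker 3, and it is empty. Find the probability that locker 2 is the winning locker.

Consider each possible location of the prize voucher in turn.
If it is in either of lockers 1 and 2 (prior 1/3 each): locker 3 is the highest-numbered option available, probability 1; weight (1/3)·1 = 1/3 each.
If it is in locker 3 (prior 1/3): the attendant opened locker 3, so this case is ruled out; weight (1/3)·0 = 0.
The weights sum to 2/3.
So P(the prize voucher in locker 2 | the attendant opened locker 3) = (1/3) / (2/3) = 1/2.

1/2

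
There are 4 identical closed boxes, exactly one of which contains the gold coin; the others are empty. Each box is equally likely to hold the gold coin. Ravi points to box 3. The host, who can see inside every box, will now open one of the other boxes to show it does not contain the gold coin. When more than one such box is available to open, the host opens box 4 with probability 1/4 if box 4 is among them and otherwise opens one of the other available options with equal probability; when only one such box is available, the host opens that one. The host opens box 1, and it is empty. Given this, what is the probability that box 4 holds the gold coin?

Condition on the true location of the gold coin.
If it is in box 1 (prior 1/4): the host opened box 1, so this case is ruled out; weight (1/4)·0 = 0.
If it is in box 2 (prior 1/4): box 4 is available but not opened, probability 3/4; weight (1/4)·(3/4) = 3/16.
If it is in box 3 (prior 1/4): box 4 is available but not opened; box 1 gets probability (1 − 1/4)/2 = 3/8; weight (1/4)·(3/8) = 3/32.
If it is in box 4 (prior 1/4): box 4 holds the prize so is unavailable; the host chooses uniformly among the 2 others, probability 1/2; weight (1/4)·(1/2) = 1/8.
The weights sum to 13/32.
So P(the gold coin in box 4 | the host opened box 1) = (1/8) / (13/32) = 4/13.

4/13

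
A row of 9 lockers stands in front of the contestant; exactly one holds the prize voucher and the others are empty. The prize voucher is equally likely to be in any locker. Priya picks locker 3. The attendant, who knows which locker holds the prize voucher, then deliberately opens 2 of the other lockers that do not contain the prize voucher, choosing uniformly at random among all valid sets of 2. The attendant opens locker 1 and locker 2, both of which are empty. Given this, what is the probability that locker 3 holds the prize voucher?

1/9

Consider each possible location of the prize voucher in turn.
If it is in either of lockers 1 and 2 (prior 1/9 each): that locker was opened and seen not to hold the prize — ruled out; weight (1/9)·0 = 0 each.
If it is in locker 3 (prior 1/9): the attendant has 28 equally likely choices, so probability 1/28; weight (1/9)·(1/28) = 1/252.
If it is in any of lockers 4, 5, 6, 7, 8, and 9 (prior 1/9 each): the attendant has 21 equally likely choices, so probability 1/21; weight (1/9)·(1/21) = 1/189 each.
The weights sum to 1/28.
So P(the prize voucher in locker 3 | the attendant opened locker 1 and locker 2) = (1/252) / (1/28) = 1/9.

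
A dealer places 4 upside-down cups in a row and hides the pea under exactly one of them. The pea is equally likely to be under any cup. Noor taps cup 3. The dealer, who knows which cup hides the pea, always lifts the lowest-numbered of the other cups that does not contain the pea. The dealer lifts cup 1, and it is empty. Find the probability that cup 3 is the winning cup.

1/3

Apply Bayes' rule, conditioning on where the pea actually is.
If it is under cup 1 (prior 1/4): the dealer opened cup 1, so this case is ruled out; weight (1/4)·0 = 0.
If it is under any of cups 2, 3, and 4 (prior 1/4 each): cup 1 is the lowest-numbered option available, probability 1; weight (1/4)·1 = 1/4 each.
The weights sum to 3/4.
So P(the pea under cup 3 | the dealer opened cup 1) = (1/4) / (3/4) = 1/3.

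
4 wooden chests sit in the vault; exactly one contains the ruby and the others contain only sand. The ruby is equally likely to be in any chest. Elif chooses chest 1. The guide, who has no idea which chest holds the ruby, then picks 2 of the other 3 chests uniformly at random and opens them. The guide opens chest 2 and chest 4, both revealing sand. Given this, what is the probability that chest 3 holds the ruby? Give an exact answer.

1/2

Consider each possible location of the ruby in turn.
If it is in either of chests 1 and 3 (prior 1/4 each): the guide picks exactly this set with probability 1/3 regardless, and none is the prize; weight (1/4)·(1/3) = 1/12 each.
If it is in either of chests 2 and 4 (prior 1/4 each): that chest was opened and seen not to hold the prize — ruled out; weight (1/4)·0 = 0 each.
The weights sum to 1/6.
So P(the ruby in chest 3 | the guide opened chest 2 and chest 4) = (1/12) / (1/6) = 1/2.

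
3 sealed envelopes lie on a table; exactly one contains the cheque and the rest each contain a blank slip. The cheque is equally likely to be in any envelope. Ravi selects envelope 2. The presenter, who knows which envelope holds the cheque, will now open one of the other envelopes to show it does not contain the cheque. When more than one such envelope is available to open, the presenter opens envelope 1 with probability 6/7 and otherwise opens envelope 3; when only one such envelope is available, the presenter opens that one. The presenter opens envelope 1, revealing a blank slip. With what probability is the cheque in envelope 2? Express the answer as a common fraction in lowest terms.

Apply Bayes' rule, conditioning on where the cheque actually is.
If it is in envelope 1 (prior 1/3): the presenter opened envelope 1, so this case is ruled out; weight (1/3)·0 = 0.
If it is in envelope 2 (prior 1/3): envelope 1 is available, opened with probability 6/7; weight (1/3)·(6/7) = 2/7.
If it is in envelope 3 (prior 1/3): only envelope 1 is available, probability 1; weight (1/3)·1 = 1/3.
The weights sum to 13/21.
So P(the cheque in envelope 2 | the presenter opened envelope 1) = (2/7) / (13/21) = 6/13.

6/13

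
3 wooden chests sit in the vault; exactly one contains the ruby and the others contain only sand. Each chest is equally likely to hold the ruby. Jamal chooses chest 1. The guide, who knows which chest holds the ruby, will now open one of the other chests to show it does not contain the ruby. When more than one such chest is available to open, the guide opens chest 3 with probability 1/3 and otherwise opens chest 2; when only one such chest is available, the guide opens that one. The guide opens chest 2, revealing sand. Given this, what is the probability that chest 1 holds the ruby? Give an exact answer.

2/5

Consider each possible location of the ruby in turn.
If it is in chest 1 (prior 1/3): chest 3 is available but not opened, probability 2/3; weight (1/3)·(2/3) = 2/9.
If it is in chest 2 (prior 1/3): the guide opened chest 2, so this case is ruled out; weight (1/3)·0 = 0.
If it is in chest 3 (prior 1/3): only chest 2 is available, probability 1; weight (1/3)·1 = 1/3.
The weights sum to 5/9.
So P(the ruby in chest 1 | the guide opened chest 2) = (2/9) / (5/9) = 2/5.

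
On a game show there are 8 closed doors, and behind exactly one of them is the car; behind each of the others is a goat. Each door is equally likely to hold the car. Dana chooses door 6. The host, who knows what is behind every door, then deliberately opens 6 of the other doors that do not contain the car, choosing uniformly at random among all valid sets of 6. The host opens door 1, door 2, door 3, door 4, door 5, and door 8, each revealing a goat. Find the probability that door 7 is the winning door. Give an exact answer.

Apply Bayes' rule, conditioning on where the car actually is.
If it is behind any of doors 1, 2, 3, 4, 5, and 8 (prior 1/8 each): that door was opened and seen not to hold the prize — ruled out; weight (1/8)·0 = 0 each.
If it is behind door 6 (prior 1/8): the host has 7 equally likely choices, so probability 1/7; weight (1/8)·(1/7) = 1/56.
If it is behind door 7 (prior 1/8): the host has no choice, probability 1; weight (1/8)·1 = 1/8.
The weights sum to 1/7.
So P(the car behind door 7 | the host opened door 1, door 2, door 3, door 4, door 5, and door 8) = (1/8) / (1/7) = 7/8.

7/8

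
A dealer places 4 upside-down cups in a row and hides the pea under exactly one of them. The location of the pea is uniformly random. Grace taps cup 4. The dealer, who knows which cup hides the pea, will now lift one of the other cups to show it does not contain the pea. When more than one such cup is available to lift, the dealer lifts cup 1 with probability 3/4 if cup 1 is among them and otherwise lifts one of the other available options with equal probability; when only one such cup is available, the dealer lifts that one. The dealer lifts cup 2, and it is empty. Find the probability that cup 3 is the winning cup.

Consider each possible location of the pea in turn.
If it is under cup 1 (prior 1/4): cup 1 holds the prize so is unavailable; the dealer chooses uniformly among the 2 others, probability 1/2; weight (1/4)·(1/2) = 1/8.
If it is under cup 2 (prior 1/4): the dealer opened cup 2, so this case is ruled out; weight (1/4)·0 = 0.
If it is under cup 3 (prior 1/4): cup 1 is available but not opened, probability 1/4; weight (1/4)·(1/4) = 1/16.
If it is under cup 4 (prior 1/4): cup 1 is available but not opened; cup 2 gets probability (1 − 3/4)/2 = 1/8; weight (1/4)·(1/8) = 1/32.
The weights sum to 7/32.
So P(the pea under cup 3 | the dealer opened cup 2) = (1/16) / (7/32) = 2/7.

2/7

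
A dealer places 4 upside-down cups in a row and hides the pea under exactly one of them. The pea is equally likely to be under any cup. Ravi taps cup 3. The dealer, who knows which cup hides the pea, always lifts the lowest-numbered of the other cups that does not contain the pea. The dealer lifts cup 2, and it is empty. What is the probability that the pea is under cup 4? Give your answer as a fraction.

Apply Bayes' rule, conditioning on where the pea actually is.
If it is under cup 1 (prior 1/4): cup 2 is the lowest-numbered option available, probability 1; weight (1/4)·1 = 1/4.
If it is under cup 2 (prior 1/4): the dealer opened cup 2, so this case is ruled out; weight (1/4)·0 = 0.
If it is under either of cups 3 and 4 (prior 1/4 each): the dealer would have opened cup 1 instead, probability 0; weight (1/4)·0 = 0 each.
The weights sum to 1/4.
So P(the pea under cup 4 | the dealer opened cup 2) = 0 / (1/4) = 0.

0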